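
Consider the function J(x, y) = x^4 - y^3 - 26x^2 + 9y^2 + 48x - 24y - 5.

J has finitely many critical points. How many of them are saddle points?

J separates as a function of x plus a function of y, so ∇J=0 decouples.
∂J/∂x = 4(x - 3)(x - 1)(x + 4) = 0 at x ∈ {-4, 1, 3}; ∂J/∂y = -3(y - 4)(y - 2) = 0 at y ∈ {2, 4}.
The Hessian is diagonal: diag(J_xx, J_yy). Second derivatives: J_xx(-4)=140, J_xx(1)=-40, J_xx(3)=56; J_yy(2)=6, J_yy(4)=-6.
Saddle points occur where the two diagonal entries have opposite signs: (-4, 4), (1, 2), (3, 4). Count: 3.

3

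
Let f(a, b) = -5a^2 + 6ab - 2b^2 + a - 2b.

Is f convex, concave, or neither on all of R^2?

concave

f is quadratic, so its Hessian is the constant matrix H = [[-10, 6], [6, -4]].
det(H) = 4, tr(H) = -14.
det(H) > 0 and tr(H) < 0, so H is negative definite everywhere: concave.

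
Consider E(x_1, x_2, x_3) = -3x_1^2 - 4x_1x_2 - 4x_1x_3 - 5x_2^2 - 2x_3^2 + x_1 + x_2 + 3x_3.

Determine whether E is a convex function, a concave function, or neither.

concave

E is quadratic, so its Hessian is the constant matrix H = [[-6, -4, -4], [-4, -10, 0], [-4, 0, -4]].
Leading principal minors: -6, 44, -16.
Signs alternate −, +, − ⇒ H ≺ 0 ⇒ concave.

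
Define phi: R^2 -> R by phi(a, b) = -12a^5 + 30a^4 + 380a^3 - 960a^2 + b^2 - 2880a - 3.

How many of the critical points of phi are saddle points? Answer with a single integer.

2

phi separates as a function of a plus a function of b, so ∇phi=0 decouples.
∂phi/∂a = -60(a - 4)(a - 3)(a + 1)(a + 4) = 0 at a ∈ {-4, -1, 3, 4}; ∂phi/∂b = 2b = 0 at b ∈ {0}.
The Hessian is diagonal: diag(phi_aa, phi_bb). Second derivatives: phi_aa(-4)=10080, phi_aa(-1)=-3600, phi_aa(3)=1680, phi_aa(4)=-2400; phi_bb(0)=2.
Saddle points occur where the two diagonal entries have opposite signs: (-1, 0), (4, 0). Count: 2.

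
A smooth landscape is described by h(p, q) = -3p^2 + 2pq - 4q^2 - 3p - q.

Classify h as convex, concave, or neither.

h is quadratic, so its Hessian is the constant matrix H = [[-6, 2], [2, -8]].
det(H) = 44, tr(H) = -14.
det(H) > 0 and tr(H) < 0, so H is negative definite everywhere: concave.

concave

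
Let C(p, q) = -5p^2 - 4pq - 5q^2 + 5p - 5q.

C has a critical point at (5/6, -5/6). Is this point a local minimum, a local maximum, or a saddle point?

The Hessian of C is constant: H = [[-10, -4], [-4, -10]].
det(H) = (-10)·(-10) − (-4)² = 84.
det(H) > 0 and tr(H) = -20 < 0, so H is negative definite and the point is a local maximum.

local maximum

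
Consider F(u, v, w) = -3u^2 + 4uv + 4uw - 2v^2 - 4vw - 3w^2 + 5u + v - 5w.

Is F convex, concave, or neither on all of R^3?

concave

F is quadratic, so its Hessian is the constant matrix H = [[-6, 4, 4], [4, -4, -4], [4, -4, -6]].
Leading principal minors: -6, 8, -16.
Signs alternate −, +, − ⇒ H ≺ 0 ⇒ concave.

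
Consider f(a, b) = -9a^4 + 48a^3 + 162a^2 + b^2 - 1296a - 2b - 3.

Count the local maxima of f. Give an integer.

0

f separates as a function of a plus a function of b, so ∇f=0 decouples.
∂f/∂a = -36(a - 4)(a - 3)(a + 3) = 0 at a ∈ {-3, 3, 4}; ∂f/∂b = 2(b - 1) = 0 at b ∈ {1}.
The Hessian is diagonal: diag(f_aa, f_bb). Second derivatives: f_aa(-3)=-1512, f_aa(3)=216, f_aa(4)=-252; f_bb(1)=2.
Local maxima occur where both diagonal entries negative: none. Count: 0.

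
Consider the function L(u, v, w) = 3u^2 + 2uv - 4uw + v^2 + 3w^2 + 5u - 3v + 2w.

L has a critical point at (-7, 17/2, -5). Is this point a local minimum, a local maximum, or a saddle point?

local minimum

The Hessian is constant: H = [[6, 2, -4], [2, 2, 0], [-4, 0, 6]].
Leading principal minors: Δ₁ = 6, Δ₂ = 8, Δ₃ = 16.
All leading minors are positive, so H is positive definite: a local minimum.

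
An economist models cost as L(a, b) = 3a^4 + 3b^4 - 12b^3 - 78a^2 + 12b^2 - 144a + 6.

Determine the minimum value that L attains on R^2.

-1050

L(a,b) separates as P(a) + Q(b) + 6, so its minimum is min P + min Q + 6.
P'(a) = 12(a - 4)(a + 1)(a + 3) vanishes at a ∈ {-3, -1, 4}; Q'(b) = 12b(b - 2)(b - 1) vanishes at b ∈ {0, 1, 2}.
Local minima of P (where P''>0): P(-3)=-27, P(4)=-1056. Local minima of Q: Q(0)=0, Q(2)=0.
So the global minimum of L is P(4) + Q(0) + 6 = -1056 + 0 + 6 = -1050, attained at (4, 0).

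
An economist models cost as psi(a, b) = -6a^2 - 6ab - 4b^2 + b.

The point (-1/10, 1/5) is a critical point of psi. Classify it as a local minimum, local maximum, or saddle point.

local maximum

The Hessian of psi is constant: H = [[-12, -6], [-6, -8]].
det(H) = (-12)·(-8) − (-6)² = 60.
det(H) > 0 and tr(H) = -20 < 0, so H is negative definite and the point is a local maximum.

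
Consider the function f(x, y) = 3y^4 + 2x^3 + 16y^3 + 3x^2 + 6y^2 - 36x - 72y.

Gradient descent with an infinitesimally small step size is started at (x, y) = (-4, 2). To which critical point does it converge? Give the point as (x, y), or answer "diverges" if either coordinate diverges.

f is separable, so gradient descent decouples: x follows -∂f/∂x, y follows -∂f/∂y.
∂f/∂x = 6(x - 2)(x + 3); at x=-4 this is 36, so x decreases.
∂f/∂y = 12(y - 1)(y + 2)(y + 3); at y=2 this is 240, so y decreases.
The x-coordinate has no critical point in that direction and runs off to infinity.

diverges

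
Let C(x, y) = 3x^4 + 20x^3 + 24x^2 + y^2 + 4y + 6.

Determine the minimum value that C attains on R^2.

C(x,y) separates as P(x) + Q(y) + 6, so its minimum is min P + min Q + 6.
P'(x) = 12x(x + 1)(x + 4) vanishes at x ∈ {-4, -1, 0}; Q'(y) = 2y + 4 vanishes at y ∈ {-2}.
Local minima of P (where P''>0): P(-4)=-128, P(0)=0. Local minima of Q: Q(-2)=-4.
So the global minimum of C is P(-4) + Q(-2) + 6 = -128 − 4 + 6 = -126, attained at (-4, -2).

-126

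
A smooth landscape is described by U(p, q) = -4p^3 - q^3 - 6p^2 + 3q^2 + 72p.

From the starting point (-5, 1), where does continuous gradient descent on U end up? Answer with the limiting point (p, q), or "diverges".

U is separable, so gradient descent decouples: p follows -∂U/∂p, q follows -∂U/∂q.
∂U/∂p = -12(p - 2)(p + 3); at p=-5 this is -168, so p increases.
∂U/∂q = -3q(q - 2); at q=1 this is 3, so q decreases.
p converges to its nearest critical value -3 (a local min of the p-part); q converges to 0. The iterate converges to (-3, 0).

(-3, 0)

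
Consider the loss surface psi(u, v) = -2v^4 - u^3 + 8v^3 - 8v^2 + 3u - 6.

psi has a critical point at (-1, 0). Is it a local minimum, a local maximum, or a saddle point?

The mixed partial ∂²psi/∂u∂v is 0, so the Hessian at any point is diag(psi_uu, psi_vv) = diag(-6u, 8(-3v^2 + 6v - 2)).
At (-1, 0): H = diag(6, -16).
The eigenvalues have opposite signs, so H is indefinite: a saddle point.

saddle point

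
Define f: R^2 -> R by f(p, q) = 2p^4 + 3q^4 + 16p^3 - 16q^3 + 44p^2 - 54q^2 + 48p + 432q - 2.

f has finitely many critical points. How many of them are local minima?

4

f separates as a function of p plus a function of q, so ∇f=0 decouples.
∂f/∂p = 8(p + 1)(p + 2)(p + 3) = 0 at p ∈ {-3, -2, -1}; ∂f/∂q = 12(q - 4)(q - 3)(q + 3) = 0 at q ∈ {-3, 3, 4}.
The Hessian is diagonal: diag(f_pp, f_qq). Second derivatives: f_pp(-3)=16, f_pp(-2)=-8, f_pp(-1)=16; f_qq(-3)=504, f_qq(3)=-72, f_qq(4)=84.
Local minima occur where both diagonal entries positive: (-3, -3), (-3, 4), (-1, -3), (-1, 4). Count: 4.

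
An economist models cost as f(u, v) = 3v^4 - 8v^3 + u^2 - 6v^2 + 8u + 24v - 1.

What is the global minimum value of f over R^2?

-36

f(u,v) separates as P(u) + Q(v) − 1, so its minimum is min P + min Q − 1.
P'(u) = 2u + 8 vanishes at u ∈ {-4}; Q'(v) = 12(v - 2)(v - 1)(v + 1) vanishes at v ∈ {-1, 1, 2}.
Local minima of P (where P''>0): P(-4)=-16. Local minima of Q: Q(-1)=-19, Q(2)=8.
So the global minimum of f is P(-4) + Q(-1) − 1 = -16 − 19 − 1 = -36, attained at (-4, -1).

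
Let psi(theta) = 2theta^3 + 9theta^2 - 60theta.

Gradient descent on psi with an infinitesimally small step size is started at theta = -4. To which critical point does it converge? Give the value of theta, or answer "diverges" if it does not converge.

2

psi'(theta) = 6(theta - 2)(theta + 5), so psi'(-4) = -36.
Gradient descent moves in the -psi' direction, i.e. theta is increasing.
The nearest critical point in that direction is theta = 2, where psi'' = 42 > 0 (a local minimum). The iterate converges there.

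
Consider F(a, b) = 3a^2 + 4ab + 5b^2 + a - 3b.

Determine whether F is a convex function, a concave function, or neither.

F is quadratic, so its Hessian is the constant matrix H = [[6, 4], [4, 10]].
det(H) = 44, tr(H) = 16.
det(H) > 0 and tr(H) > 0, so H is positive definite everywhere: convex.

convex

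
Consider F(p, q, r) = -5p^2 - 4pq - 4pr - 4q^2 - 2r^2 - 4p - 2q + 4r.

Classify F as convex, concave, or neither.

concave

F is quadratic, so its Hessian is the constant matrix H = [[-10, -4, -4], [-4, -8, 0], [-4, 0, -4]].
Leading principal minors: -10, 64, -128.
Signs alternate −, +, − ⇒ H ≺ 0 ⇒ concave.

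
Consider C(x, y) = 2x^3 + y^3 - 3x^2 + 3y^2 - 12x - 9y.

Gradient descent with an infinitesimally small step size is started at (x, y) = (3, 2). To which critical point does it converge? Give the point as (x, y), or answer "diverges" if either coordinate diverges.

C is separable, so gradient descent decouples: x follows -∂C/∂x, y follows -∂C/∂y.
∂C/∂x = 6(x - 2)(x + 1); at x=3 this is 24, so x decreases.
∂C/∂y = 3(y - 1)(y + 3); at y=2 this is 15, so y decreases.
x converges to its nearest critical value 2 (a local min of the x-part); y converges to 1. The iterate converges to (2, 1).

(2, 1)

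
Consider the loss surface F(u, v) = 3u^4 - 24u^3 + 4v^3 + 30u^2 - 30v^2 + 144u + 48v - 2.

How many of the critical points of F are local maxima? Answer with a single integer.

1

F separates as a function of u plus a function of v, so ∇F=0 decouples.
∂F/∂u = 12(u - 4)(u - 3)(u + 1) = 0 at u ∈ {-1, 3, 4}; ∂F/∂v = 12(v - 4)(v - 1) = 0 at v ∈ {1, 4}.
The Hessian is diagonal: diag(F_uu, F_vv). Second derivatives: F_uu(-1)=240, F_uu(3)=-48, F_uu(4)=60; F_vv(1)=-36, F_vv(4)=36.
Local maxima occur where both diagonal entries negative: (3, 1). Count: 1.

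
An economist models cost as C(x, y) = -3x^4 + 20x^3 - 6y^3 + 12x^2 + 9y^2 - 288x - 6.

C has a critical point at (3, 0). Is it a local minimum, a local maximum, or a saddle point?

The mixed partial ∂²C/∂x∂y is 0, so the Hessian at any point is diag(C_xx, C_yy) = diag(12(-3x^2 + 10x + 2), 18(-2y + 1)).
At (3, 0): H = diag(60, 18).
Both eigenvalues are positive, so H is positive definite: a local minimum.

local minimum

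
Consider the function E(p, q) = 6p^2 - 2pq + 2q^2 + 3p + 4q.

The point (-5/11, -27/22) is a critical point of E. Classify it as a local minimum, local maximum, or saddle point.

local minimum

The Hessian of E is constant: H = [[12, -2], [-2, 4]].
det(H) = 12·4 − (-2)² = 44.
det(H) > 0 and tr(H) = 16 > 0, so H is positive definite and the point is a local minimum.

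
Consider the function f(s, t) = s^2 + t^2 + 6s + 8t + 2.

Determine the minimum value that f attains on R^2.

-23

f(s,t) separates as P(s) + Q(t) + 2, so its minimum is min P + min Q + 2.
P'(s) = 2s + 6 vanishes at s ∈ {-3}; Q'(t) = 2(t + 4) vanishes at t ∈ {-4}.
Local minima of P (where P''>0): P(-3)=-9. Local minima of Q: Q(-4)=-16.
So the global minimum of f is P(-3) + Q(-4) + 2 = -9 − 16 + 2 = -23, attained at (-3, -4).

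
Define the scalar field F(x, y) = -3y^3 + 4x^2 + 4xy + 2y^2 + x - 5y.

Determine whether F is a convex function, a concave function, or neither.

The term -3y^3 is cubic, so the Hessian is not constant.
∂²F/∂y² = -18y + 4, which takes both signs as y varies (negative for sufficiently large y). A diagonal entry of the Hessian changing sign means the Hessian is neither positive- nor negative-semidefinite on all of R^2.

neither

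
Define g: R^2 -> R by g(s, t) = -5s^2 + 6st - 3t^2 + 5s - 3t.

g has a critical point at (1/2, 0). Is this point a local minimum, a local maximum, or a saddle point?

The Hessian of g is constant: H = [[-10, 6], [6, -6]].
det(H) = (-10)·(-6) − 6² = 24.
det(H) > 0 and tr(H) = -16 < 0, so H is negative definite and the point is a local maximum.

local maximum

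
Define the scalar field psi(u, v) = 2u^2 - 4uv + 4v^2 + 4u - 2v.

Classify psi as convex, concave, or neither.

convex

psi is quadratic, so its Hessian is the constant matrix H = [[4, -4], [-4, 8]].
det(H) = 16, tr(H) = 12.
det(H) > 0 and tr(H) > 0, so H is positive definite everywhere: convex.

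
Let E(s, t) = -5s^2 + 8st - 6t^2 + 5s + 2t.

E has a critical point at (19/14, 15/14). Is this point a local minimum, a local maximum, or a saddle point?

local maximum

The Hessian of E is constant: H = [[-10, 8], [8, -12]].
det(H) = (-10)·(-12) − 8² = 56.
det(H) > 0 and tr(H) = -22 < 0, so H is negative definite and the point is a local maximum.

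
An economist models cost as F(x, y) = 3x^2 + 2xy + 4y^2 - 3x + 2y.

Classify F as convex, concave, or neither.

F is quadratic, so its Hessian is the constant matrix H = [[6, 2], [2, 8]].
det(H) = 44, tr(H) = 14.
det(H) > 0 and tr(H) > 0, so H is positive definite everywhere: convex.

convex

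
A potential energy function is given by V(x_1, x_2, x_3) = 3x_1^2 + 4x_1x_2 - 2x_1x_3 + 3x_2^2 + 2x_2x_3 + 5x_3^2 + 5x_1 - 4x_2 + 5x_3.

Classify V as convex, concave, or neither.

convex

V is quadratic, so its Hessian is the constant matrix H = [[6, 4, -2], [4, 6, 2], [-2, 2, 10]].
Leading principal minors: 6, 20, 120.
All positive ⇒ H ≻ 0 ⇒ convex.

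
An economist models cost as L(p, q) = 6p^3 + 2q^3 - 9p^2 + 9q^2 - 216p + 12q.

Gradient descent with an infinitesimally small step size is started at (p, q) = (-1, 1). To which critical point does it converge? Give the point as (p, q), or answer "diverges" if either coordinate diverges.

L is separable, so gradient descent decouples: p follows -∂L/∂p, q follows -∂L/∂q.
∂L/∂p = 18(p - 4)(p + 3); at p=-1 this is -180, so p increases.
∂L/∂q = 6(q + 1)(q + 2); at q=1 this is 36, so q decreases.
p converges to its nearest critical value 4 (a local min of the p-part); q converges to -1. The iterate converges to (4, -1).

(4, -1)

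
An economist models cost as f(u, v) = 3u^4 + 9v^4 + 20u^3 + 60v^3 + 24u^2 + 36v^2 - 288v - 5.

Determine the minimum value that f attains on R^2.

f(u,v) separates as P(u) + Q(v) − 5, so its minimum is min P + min Q − 5.
P'(u) = 12u(u + 1)(u + 4) vanishes at u ∈ {-4, -1, 0}; Q'(v) = 36(v - 1)(v + 2)(v + 4) vanishes at v ∈ {-4, -2, 1}.
Local minima of P (where P''>0): P(-4)=-128, P(0)=0. Local minima of Q: Q(-4)=192, Q(1)=-183.
So the global minimum of f is P(-4) + Q(1) − 5 = -128 − 183 − 5 = -316, attained at (-4, 1).

-316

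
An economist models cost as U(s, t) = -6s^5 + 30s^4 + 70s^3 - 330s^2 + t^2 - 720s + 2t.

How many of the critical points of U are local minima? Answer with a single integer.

U separates as a function of s plus a function of t, so ∇U=0 decouples.
∂U/∂s = -30(s - 4)(s - 3)(s + 1)(s + 2) = 0 at s ∈ {-2, -1, 3, 4}; ∂U/∂t = 2(t + 1) = 0 at t ∈ {-1}.
The Hessian is diagonal: diag(U_ss, U_tt). Second derivatives: U_ss(-2)=900, U_ss(-1)=-600, U_ss(3)=600, U_ss(4)=-900; U_tt(-1)=2.
Local minima occur where both diagonal entries positive: (-2, -1), (3, -1). Count: 2.

2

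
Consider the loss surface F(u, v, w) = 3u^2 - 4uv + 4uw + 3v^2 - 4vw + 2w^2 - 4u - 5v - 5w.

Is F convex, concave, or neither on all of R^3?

F is quadratic, so its Hessian is the constant matrix H = [[6, -4, 4], [-4, 6, -4], [4, -4, 4]].
Leading principal minors: 6, 20, 16.
All positive ⇒ H ≻ 0 ⇒ convex.

convex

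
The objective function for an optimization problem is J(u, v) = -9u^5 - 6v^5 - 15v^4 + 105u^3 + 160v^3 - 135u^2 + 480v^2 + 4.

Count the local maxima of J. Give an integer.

J separates as a function of u plus a function of v, so ∇J=0 decouples.
∂J/∂u = -45u(u - 2)(u - 1)(u + 3) = 0 at u ∈ {-3, 0, 1, 2}; ∂J/∂v = -30v(v - 4)(v + 2)(v + 4) = 0 at v ∈ {-4, -2, 0, 4}.
The Hessian is diagonal: diag(J_uu, J_vv). Second derivatives: J_uu(-3)=2700, J_uu(0)=-270, J_uu(1)=180, J_uu(2)=-450; J_vv(-4)=1920, J_vv(-2)=-720, J_vv(0)=960, J_vv(4)=-5760.
Local maxima occur where both diagonal entries negative: (0, -2), (0, 4), (2, -2), (2, 4). Count: 4.

4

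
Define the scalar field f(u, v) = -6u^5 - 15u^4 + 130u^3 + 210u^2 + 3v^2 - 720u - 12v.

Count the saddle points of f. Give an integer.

f separates as a function of u plus a function of v, so ∇f=0 decouples.
∂f/∂u = -30(u - 3)(u - 1)(u + 2)(u + 4) = 0 at u ∈ {-4, -2, 1, 3}; ∂f/∂v = 6(v - 2) = 0 at v ∈ {2}.
The Hessian is diagonal: diag(f_uu, f_vv). Second derivatives: f_uu(-4)=2100, f_uu(-2)=-900, f_uu(1)=900, f_uu(3)=-2100; f_vv(2)=6.
Saddle points occur where the two diagonal entries have opposite signs: (-2, 2), (3, 2). Count: 2.

2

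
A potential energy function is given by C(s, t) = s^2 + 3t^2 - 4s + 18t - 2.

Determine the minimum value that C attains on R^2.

C(s,t) separates as P(s) + Q(t) − 2, so its minimum is min P + min Q − 2.
P'(s) = 2s - 4 vanishes at s ∈ {2}; Q'(t) = 6(t + 3) vanishes at t ∈ {-3}.
Local minima of P (where P''>0): P(2)=-4. Local minima of Q: Q(-3)=-27.
So the global minimum of C is P(2) + Q(-3) − 2 = -4 − 27 − 2 = -33, attained at (2, -3).

-33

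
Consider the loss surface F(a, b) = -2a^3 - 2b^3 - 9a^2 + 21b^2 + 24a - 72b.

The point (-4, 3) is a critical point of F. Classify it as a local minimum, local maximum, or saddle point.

The mixed partial ∂²F/∂a∂b is 0, so the Hessian at any point is diag(F_aa, F_bb) = diag(-6(2a + 3), 6(-2b + 7)).
At (-4, 3): H = diag(30, 6).
Both eigenvalues are positive, so H is positive definite: a local minimum.

local minimum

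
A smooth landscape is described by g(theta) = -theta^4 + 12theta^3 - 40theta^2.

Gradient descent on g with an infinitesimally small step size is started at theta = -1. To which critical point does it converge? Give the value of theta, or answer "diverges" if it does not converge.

g'(theta) = -4theta(theta - 5)(theta - 4), so g'(-1) = 120.
Gradient descent moves in the -g' direction, i.e. theta is decreasing.
There is no critical point below theta=-1, and g' keeps the same sign, so the iterate runs off to −∞.

diverges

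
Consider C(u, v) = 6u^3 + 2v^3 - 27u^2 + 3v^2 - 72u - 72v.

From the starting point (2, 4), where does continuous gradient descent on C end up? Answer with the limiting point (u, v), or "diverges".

C is separable, so gradient descent decouples: u follows -∂C/∂u, v follows -∂C/∂v.
∂C/∂u = 18(u - 4)(u + 1); at u=2 this is -108, so u increases.
∂C/∂v = 6(v - 3)(v + 4); at v=4 this is 48, so v decreases.
u converges to its nearest critical value 4 (a local min of the u-part); v converges to 3. The iterate converges to (4, 3).

(4, 3)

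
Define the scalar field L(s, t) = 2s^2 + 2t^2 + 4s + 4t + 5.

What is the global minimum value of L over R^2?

L(s,t) separates as P(s) + Q(t) + 5, so its minimum is min P + min Q + 5.
P'(s) = 4s + 4 vanishes at s ∈ {-1}; Q'(t) = 4(t + 1) vanishes at t ∈ {-1}.
Local minima of P (where P''>0): P(-1)=-2. Local minima of Q: Q(-1)=-2.
So the global minimum of L is P(-1) + Q(-1) + 5 = -2 − 2 + 5 = 1, attained at (-1, -1).

1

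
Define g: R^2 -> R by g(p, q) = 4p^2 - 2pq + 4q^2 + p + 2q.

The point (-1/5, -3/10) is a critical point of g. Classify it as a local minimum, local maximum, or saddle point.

The Hessian of g is constant: H = [[8, -2], [-2, 8]].
det(H) = 8·8 − (-2)² = 60.
det(H) > 0 and tr(H) = 16 > 0, so H is positive definite and the point is a local minimum.

local minimum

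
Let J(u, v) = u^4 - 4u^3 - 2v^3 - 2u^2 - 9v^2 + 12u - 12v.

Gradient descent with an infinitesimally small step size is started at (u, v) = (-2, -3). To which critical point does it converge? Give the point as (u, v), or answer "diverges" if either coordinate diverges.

(-1, -2)

J is separable, so gradient descent decouples: u follows -∂J/∂u, v follows -∂J/∂v.
∂J/∂u = 4(u - 3)(u - 1)(u + 1); at u=-2 this is -60, so u increases.
∂J/∂v = -6(v + 1)(v + 2); at v=-3 this is -12, so v increases.
u converges to its nearest critical value -1 (a local min of the u-part); v converges to -2. The iterate converges to (-1, -2).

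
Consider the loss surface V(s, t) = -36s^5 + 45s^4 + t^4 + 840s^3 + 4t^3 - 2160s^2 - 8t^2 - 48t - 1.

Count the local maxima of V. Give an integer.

2

V separates as a function of s plus a function of t, so ∇V=0 decouples.
∂V/∂s = -180s(s - 3)(s - 2)(s + 4) = 0 at s ∈ {-4, 0, 2, 3}; ∂V/∂t = 4(t - 2)(t + 2)(t + 3) = 0 at t ∈ {-3, -2, 2}.
The Hessian is diagonal: diag(V_ss, V_tt). Second derivatives: V_ss(-4)=30240, V_ss(0)=-4320, V_ss(2)=2160, V_ss(3)=-3780; V_tt(-3)=20, V_tt(-2)=-16, V_tt(2)=80.
Local maxima occur where both diagonal entries negative: (0, -2), (3, -2). Count: 2.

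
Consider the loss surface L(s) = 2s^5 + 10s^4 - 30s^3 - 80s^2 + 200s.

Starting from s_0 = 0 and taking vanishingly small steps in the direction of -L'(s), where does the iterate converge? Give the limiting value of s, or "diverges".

L'(s) = 10(s - 2)(s - 1)(s + 2)(s + 5), so L'(0) = 200.
Gradient descent moves in the -L' direction, i.e. s is decreasing.
The nearest critical point in that direction is s = -2, where L'' = 360 > 0 (a local minimum). The iterate converges there.

-2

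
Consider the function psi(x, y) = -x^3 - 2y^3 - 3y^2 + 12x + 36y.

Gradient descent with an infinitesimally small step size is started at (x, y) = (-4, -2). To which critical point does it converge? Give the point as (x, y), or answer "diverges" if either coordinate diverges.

(-2, -3)

psi is separable, so gradient descent decouples: x follows -∂psi/∂x, y follows -∂psi/∂y.
∂psi/∂x = -3(x - 2)(x + 2); at x=-4 this is -36, so x increases.
∂psi/∂y = -6(y - 2)(y + 3); at y=-2 this is 24, so y decreases.
x converges to its nearest critical value -2 (a local min of the x-part); y converges to -3. The iterate converges to (-2, -3).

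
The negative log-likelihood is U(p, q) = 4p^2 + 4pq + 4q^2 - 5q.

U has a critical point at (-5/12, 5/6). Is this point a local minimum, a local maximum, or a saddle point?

The Hessian of U is constant: H = [[8, 4], [4, 8]].
det(H) = 8·8 − 4² = 48.
det(H) > 0 and tr(H) = 16 > 0, so H is positive definite and the point is a local minimum.

local minimum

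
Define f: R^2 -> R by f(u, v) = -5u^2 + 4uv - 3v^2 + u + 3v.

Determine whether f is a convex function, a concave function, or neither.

concave

f is quadratic, so its Hessian is the constant matrix H = [[-10, 4], [4, -6]].
det(H) = 44, tr(H) = -16.
det(H) > 0 and tr(H) < 0, so H is negative definite everywhere: concave.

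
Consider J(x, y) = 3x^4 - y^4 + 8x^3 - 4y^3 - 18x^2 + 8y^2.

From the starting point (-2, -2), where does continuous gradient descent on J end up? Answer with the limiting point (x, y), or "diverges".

(-3, 0)

J is separable, so gradient descent decouples: x follows -∂J/∂x, y follows -∂J/∂y.
∂J/∂x = 12x(x - 1)(x + 3); at x=-2 this is 72, so x decreases.
∂J/∂y = -4y(y - 1)(y + 4); at y=-2 this is -48, so y increases.
x converges to its nearest critical value -3 (a local min of the x-part); y converges to 0. The iterate converges to (-3, 0).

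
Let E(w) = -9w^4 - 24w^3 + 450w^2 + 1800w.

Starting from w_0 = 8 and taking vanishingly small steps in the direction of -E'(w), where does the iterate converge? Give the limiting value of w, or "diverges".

E'(w) = -36(w - 5)(w + 2)(w + 5), so E'(8) = -14040.
Gradient descent moves in the -E' direction, i.e. w is increasing.
There is no critical point above w=8, and E' keeps the same sign, so the iterate runs off to +∞.

diverges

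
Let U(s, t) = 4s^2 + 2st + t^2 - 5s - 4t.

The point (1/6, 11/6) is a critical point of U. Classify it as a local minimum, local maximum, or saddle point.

The Hessian of U is constant: H = [[8, 2], [2, 2]].
det(H) = 8·2 − 2² = 12.
det(H) > 0 and tr(H) = 10 > 0, so H is positive definite and the point is a local minimum.

local minimum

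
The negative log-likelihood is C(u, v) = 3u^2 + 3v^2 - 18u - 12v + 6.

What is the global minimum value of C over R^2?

C(u,v) separates as P(u) + Q(v) + 6, so its minimum is min P + min Q + 6.
P'(u) = 6u - 18 vanishes at u ∈ {3}; Q'(v) = 6v - 12 vanishes at v ∈ {2}.
Local minima of P (where P''>0): P(3)=-27. Local minima of Q: Q(2)=-12.
So the global minimum of C is P(3) + Q(2) + 6 = -27 − 12 + 6 = -33, attained at (3, 2).

-33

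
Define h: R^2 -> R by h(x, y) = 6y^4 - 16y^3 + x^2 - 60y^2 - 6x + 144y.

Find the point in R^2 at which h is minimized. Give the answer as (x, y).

h(x,y) separates as P(x) + Q(y), so its minimum is min P + min Q.
P'(x) = 2x - 6 vanishes at x ∈ {3}; Q'(y) = 24(y - 3)(y - 1)(y + 2) vanishes at y ∈ {-2, 1, 3}.
Local minima of P (where P''>0): P(3)=-9. Local minima of Q: Q(-2)=-304, Q(3)=-54.
So the global minimum of h is P(3) + Q(-2) = -9 − 304 = -313, attained at (3, -2).

(3, -2)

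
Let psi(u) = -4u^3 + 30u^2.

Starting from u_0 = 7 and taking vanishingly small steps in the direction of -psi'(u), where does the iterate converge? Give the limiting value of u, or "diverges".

diverges

psi'(u) = -12u(u - 5), so psi'(7) = -168.
Gradient descent moves in the -psi' direction, i.e. u is increasing.
There is no critical point above u=7, and psi' keeps the same sign, so the iterate runs off to +∞.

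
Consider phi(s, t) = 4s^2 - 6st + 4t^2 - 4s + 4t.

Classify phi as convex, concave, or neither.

phi is quadratic, so its Hessian is the constant matrix H = [[8, -6], [-6, 8]].
det(H) = 28, tr(H) = 16.
det(H) > 0 and tr(H) > 0, so H is positive definite everywhere: convex.

convex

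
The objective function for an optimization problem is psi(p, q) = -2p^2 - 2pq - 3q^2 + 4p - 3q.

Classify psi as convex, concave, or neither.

psi is quadratic, so its Hessian is the constant matrix H = [[-4, -2], [-2, -6]].
det(H) = 20, tr(H) = -10.
det(H) > 0 and tr(H) < 0, so H is negative definite everywhere: concave.

concave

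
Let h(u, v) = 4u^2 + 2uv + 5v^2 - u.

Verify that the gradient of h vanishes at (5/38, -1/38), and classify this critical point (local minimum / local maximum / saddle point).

∇h = (8u + 2v - 1, 2u + 10v); substituting (5/38, -1/38) gives ∇h = (0, 0), so (5/38, -1/38) is indeed a critical point.
The Hessian of h is constant: H = [[8, 2], [2, 10]].
det(H) = 8·10 − 2² = 76.
det(H) > 0 and tr(H) = 18 > 0, so H is positive definite and the point is a local minimum.

local minimum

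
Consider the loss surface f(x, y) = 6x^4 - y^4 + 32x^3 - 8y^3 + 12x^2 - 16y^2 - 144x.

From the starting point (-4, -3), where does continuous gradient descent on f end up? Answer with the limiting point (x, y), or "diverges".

(-3, -2)

f is separable, so gradient descent decouples: x follows -∂f/∂x, y follows -∂f/∂y.
∂f/∂x = 24(x - 1)(x + 2)(x + 3); at x=-4 this is -240, so x increases.
∂f/∂y = -4y(y + 2)(y + 4); at y=-3 this is -12, so y increases.
x converges to its nearest critical value -3 (a local min of the x-part); y converges to -2. The iterate converges to (-3, -2).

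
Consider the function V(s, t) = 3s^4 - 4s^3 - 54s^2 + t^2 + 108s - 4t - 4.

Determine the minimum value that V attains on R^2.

-467

V(s,t) separates as P(s) + Q(t) − 4, so its minimum is min P + min Q − 4.
P'(s) = 12(s - 3)(s - 1)(s + 3) vanishes at s ∈ {-3, 1, 3}; Q'(t) = 2(t - 2) vanishes at t ∈ {2}.
Local minima of P (where P''>0): P(-3)=-459, P(3)=-27. Local minima of Q: Q(2)=-4.
So the global minimum of V is P(-3) + Q(2) − 4 = -459 − 4 − 4 = -467, attained at (-3, 2).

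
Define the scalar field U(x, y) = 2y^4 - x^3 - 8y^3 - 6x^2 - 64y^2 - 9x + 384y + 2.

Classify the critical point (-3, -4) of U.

local minimum

The mixed partial ∂²U/∂x∂y is 0, so the Hessian at any point is diag(U_xx, U_yy) = diag(-6(x + 2), 8(3y^2 - 6y - 16)).
At (-3, -4): H = diag(6, 448).
Both eigenvalues are positive, so H is positive definite: a local minimum.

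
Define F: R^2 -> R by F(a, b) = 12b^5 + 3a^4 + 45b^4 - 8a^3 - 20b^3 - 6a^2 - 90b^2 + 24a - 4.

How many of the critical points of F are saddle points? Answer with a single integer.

F separates as a function of a plus a function of b, so ∇F=0 decouples.
∂F/∂a = 12(a - 2)(a - 1)(a + 1) = 0 at a ∈ {-1, 1, 2}; ∂F/∂b = 60b(b - 1)(b + 1)(b + 3) = 0 at b ∈ {-3, -1, 0, 1}.
The Hessian is diagonal: diag(F_aa, F_bb). Second derivatives: F_aa(-1)=72, F_aa(1)=-24, F_aa(2)=36; F_bb(-3)=-1440, F_bb(-1)=240, F_bb(0)=-180, F_bb(1)=480.
Saddle points occur where the two diagonal entries have opposite signs: (-1, -3), (-1, 0), (1, -1), (1, 1), (2, -3), (2, 0). Count: 6.

6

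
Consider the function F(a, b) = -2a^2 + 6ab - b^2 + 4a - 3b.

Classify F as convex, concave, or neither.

F is quadratic, so its Hessian is the constant matrix H = [[-4, 6], [6, -2]].
det(H) = -28, tr(H) = -6.
det(H) < 0, so H is indefinite: neither convex nor concave.

neither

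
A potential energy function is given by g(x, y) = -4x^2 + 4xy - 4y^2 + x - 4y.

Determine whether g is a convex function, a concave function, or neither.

concave

g is quadratic, so its Hessian is the constant matrix H = [[-8, 4], [4, -8]].
det(H) = 48, tr(H) = -16.
det(H) > 0 and tr(H) < 0, so H is negative definite everywhere: concave.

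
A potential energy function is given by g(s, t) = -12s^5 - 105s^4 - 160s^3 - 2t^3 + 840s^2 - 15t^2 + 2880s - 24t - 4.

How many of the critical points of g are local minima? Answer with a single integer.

2

g separates as a function of s plus a function of t, so ∇g=0 decouples.
∂g/∂s = -60(s - 2)(s + 2)(s + 3)(s + 4) = 0 at s ∈ {-4, -3, -2, 2}; ∂g/∂t = -6(t + 1)(t + 4) = 0 at t ∈ {-4, -1}.
The Hessian is diagonal: diag(g_ss, g_tt). Second derivatives: g_ss(-4)=720, g_ss(-3)=-300, g_ss(-2)=480, g_ss(2)=-7200; g_tt(-4)=18, g_tt(-1)=-18.
Local minima occur where both diagonal entries positive: (-4, -4), (-2, -4). Count: 2.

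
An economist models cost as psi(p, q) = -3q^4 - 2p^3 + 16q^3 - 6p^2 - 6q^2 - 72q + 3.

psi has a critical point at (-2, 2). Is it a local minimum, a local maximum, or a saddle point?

The mixed partial ∂²psi/∂p∂q is 0, so the Hessian at any point is diag(psi_pp, psi_qq) = diag(-12(p + 1), 12(-3q^2 + 8q - 1)).
At (-2, 2): H = diag(12, 36).
Both eigenvalues are positive, so H is positive definite: a local minimum.

local minimum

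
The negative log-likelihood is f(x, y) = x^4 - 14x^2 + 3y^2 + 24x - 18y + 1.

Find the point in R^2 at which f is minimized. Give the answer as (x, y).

(-3, 3)

f(x,y) separates as P(x) + Q(y) + 1, so its minimum is min P + min Q + 1.
P'(x) = 4(x - 2)(x - 1)(x + 3) vanishes at x ∈ {-3, 1, 2}; Q'(y) = 6y - 18 vanishes at y ∈ {3}.
Local minima of P (where P''>0): P(-3)=-117, P(2)=8. Local minima of Q: Q(3)=-27.
So the global minimum of f is P(-3) + Q(3) + 1 = -117 − 27 + 1 = -143, attained at (-3, 3).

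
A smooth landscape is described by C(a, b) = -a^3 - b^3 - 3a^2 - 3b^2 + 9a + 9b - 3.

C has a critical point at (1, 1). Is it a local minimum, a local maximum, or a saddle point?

local maximum

The mixed partial ∂²C/∂a∂b is 0, so the Hessian at any point is diag(C_aa, C_bb) = diag(-6(a + 1), -6(b + 1)).
At (1, 1): H = diag(-12, -12).
Both eigenvalues are negative, so H is negative definite: a local maximum.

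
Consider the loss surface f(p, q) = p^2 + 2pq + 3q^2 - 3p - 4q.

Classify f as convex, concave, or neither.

f is quadratic, so its Hessian is the constant matrix H = [[2, 2], [2, 6]].
det(H) = 8, tr(H) = 8.
det(H) > 0 and tr(H) > 0, so H is positive definite everywhere: convex.

convex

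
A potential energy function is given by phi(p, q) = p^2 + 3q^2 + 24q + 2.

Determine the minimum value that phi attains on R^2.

phi(p,q) separates as A(p) + B(q) + 2, so its minimum is min A + min B + 2.
A'(p) = 2p vanishes at p ∈ {0}; B'(q) = 6q + 24 vanishes at q ∈ {-4}.
Local minima of A (where A''>0): A(0)=0. Local minima of B: B(-4)=-48.
So the global minimum of phi is A(0) + B(-4) + 2 = 0 − 48 + 2 = -46, attained at (0, -4).

-46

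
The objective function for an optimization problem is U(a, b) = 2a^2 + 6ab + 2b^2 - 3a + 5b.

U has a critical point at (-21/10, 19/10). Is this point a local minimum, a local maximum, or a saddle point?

The Hessian of U is constant: H = [[4, 6], [6, 4]].
det(H) = 4·4 − 6² = -20.
Since det(H) < 0, H is indefinite and the critical point is a saddle point.

saddle point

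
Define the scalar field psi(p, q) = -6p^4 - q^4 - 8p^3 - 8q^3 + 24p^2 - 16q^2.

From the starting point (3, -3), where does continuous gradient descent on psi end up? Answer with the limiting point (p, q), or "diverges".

psi is separable, so gradient descent decouples: p follows -∂psi/∂p, q follows -∂psi/∂q.
∂psi/∂p = -24p(p - 1)(p + 2); at p=3 this is -720, so p increases.
∂psi/∂q = -4q(q + 2)(q + 4); at q=-3 this is -12, so q increases.
The p-coordinate has no critical point in that direction and runs off to infinity.

diverges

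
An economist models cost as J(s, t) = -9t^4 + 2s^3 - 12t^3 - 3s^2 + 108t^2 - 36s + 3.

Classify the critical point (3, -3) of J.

The mixed partial ∂²J/∂s∂t is 0, so the Hessian at any point is diag(J_ss, J_tt) = diag(6(2s - 1), 36(-3t^2 - 2t + 6)).
At (3, -3): H = diag(30, -540).
The eigenvalues have opposite signs, so H is indefinite: a saddle point.

saddle point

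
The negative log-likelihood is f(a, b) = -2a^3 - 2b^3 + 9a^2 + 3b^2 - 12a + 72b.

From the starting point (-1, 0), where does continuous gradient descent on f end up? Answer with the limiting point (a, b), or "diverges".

f is separable, so gradient descent decouples: a follows -∂f/∂a, b follows -∂f/∂b.
∂f/∂a = -6(a - 2)(a - 1); at a=-1 this is -36, so a increases.
∂f/∂b = -6(b - 4)(b + 3); at b=0 this is 72, so b decreases.
a converges to its nearest critical value 1 (a local min of the a-part); b converges to -3. The iterate converges to (1, -3).

(1, -3)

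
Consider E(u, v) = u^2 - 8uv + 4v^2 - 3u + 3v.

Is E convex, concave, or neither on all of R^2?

E is quadratic, so its Hessian is the constant matrix H = [[2, -8], [-8, 8]].
det(H) = -48, tr(H) = 10.
det(H) < 0, so H is indefinite: neither convex nor concave.

neither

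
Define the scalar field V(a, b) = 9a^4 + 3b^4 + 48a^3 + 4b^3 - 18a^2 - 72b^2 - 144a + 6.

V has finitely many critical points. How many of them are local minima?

4

V separates as a function of a plus a function of b, so ∇V=0 decouples.
∂V/∂a = 36(a - 1)(a + 1)(a + 4) = 0 at a ∈ {-4, -1, 1}; ∂V/∂b = 12b(b - 3)(b + 4) = 0 at b ∈ {-4, 0, 3}.
The Hessian is diagonal: diag(V_aa, V_bb). Second derivatives: V_aa(-4)=540, V_aa(-1)=-216, V_aa(1)=360; V_bb(-4)=336, V_bb(0)=-144, V_bb(3)=252.
Local minima occur where both diagonal entries positive: (-4, -4), (-4, 3), (1, -4), (1, 3). Count: 4.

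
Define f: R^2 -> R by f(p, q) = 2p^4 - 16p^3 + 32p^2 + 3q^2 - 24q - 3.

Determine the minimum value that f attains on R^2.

f(p,q) separates as A(p) + B(q) − 3, so its minimum is min A + min B − 3.
A'(p) = 8p(p - 4)(p - 2) vanishes at p ∈ {0, 2, 4}; B'(q) = 6q - 24 vanishes at q ∈ {4}.
Local minima of A (where A''>0): A(0)=0, A(4)=0. Local minima of B: B(4)=-48.
So the global minimum of f is A(0) + B(4) − 3 = 0 − 48 − 3 = -51, attained at (0, 4).

-51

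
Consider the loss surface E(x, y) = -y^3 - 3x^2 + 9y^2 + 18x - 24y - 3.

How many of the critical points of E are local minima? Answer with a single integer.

E separates as a function of x plus a function of y, so ∇E=0 decouples.
∂E/∂x = -6(x - 3) = 0 at x ∈ {3}; ∂E/∂y = -3(y - 4)(y - 2) = 0 at y ∈ {2, 4}.
The Hessian is diagonal: diag(E_xx, E_yy). Second derivatives: E_xx(3)=-6; E_yy(2)=6, E_yy(4)=-6.
Local minima occur where both diagonal entries positive: none. Count: 0.

0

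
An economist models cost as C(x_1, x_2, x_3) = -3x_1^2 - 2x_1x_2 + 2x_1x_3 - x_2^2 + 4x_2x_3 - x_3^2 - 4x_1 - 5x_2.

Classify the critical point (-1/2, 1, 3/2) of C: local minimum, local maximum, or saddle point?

saddle point

The Hessian is constant: H = [[-6, -2, 2], [-2, -2, 4], [2, 4, -2]].
Leading principal minors: Δ₁ = -6, Δ₂ = 8, Δ₃ = 56.
The minors fit neither the all-positive nor the alternating-sign pattern, so H is indefinite: a saddle point.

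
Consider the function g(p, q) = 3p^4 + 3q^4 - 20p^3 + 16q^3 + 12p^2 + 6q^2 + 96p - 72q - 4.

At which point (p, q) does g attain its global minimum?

(-1, 1)

g(p,q) separates as A(p) + B(q) − 4, so its minimum is min A + min B − 4.
A'(p) = 12(p - 4)(p - 2)(p + 1) vanishes at p ∈ {-1, 2, 4}; B'(q) = 12(q - 1)(q + 2)(q + 3) vanishes at q ∈ {-3, -2, 1}.
Local minima of A (where A''>0): A(-1)=-61, A(4)=64. Local minima of B: B(-3)=81, B(1)=-47.
So the global minimum of g is A(-1) + B(1) − 4 = -61 − 47 − 4 = -112, attained at (-1, 1).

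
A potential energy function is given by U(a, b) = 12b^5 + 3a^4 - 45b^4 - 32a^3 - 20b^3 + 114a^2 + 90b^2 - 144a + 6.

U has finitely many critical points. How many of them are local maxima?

U separates as a function of a plus a function of b, so ∇U=0 decouples.
∂U/∂a = 12(a - 4)(a - 3)(a - 1) = 0 at a ∈ {1, 3, 4}; ∂U/∂b = 60b(b - 3)(b - 1)(b + 1) = 0 at b ∈ {-1, 0, 1, 3}.
The Hessian is diagonal: diag(U_aa, U_bb). Second derivatives: U_aa(1)=72, U_aa(3)=-24, U_aa(4)=36; U_bb(-1)=-480, U_bb(0)=180, U_bb(1)=-240, U_bb(3)=1440.
Local maxima occur where both diagonal entries negative: (3, -1), (3, 1). Count: 2.

2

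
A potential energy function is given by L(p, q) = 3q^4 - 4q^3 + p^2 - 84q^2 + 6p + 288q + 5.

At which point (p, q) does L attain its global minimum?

L(p,q) separates as A(p) + B(q) + 5, so its minimum is min A + min B + 5.
A'(p) = 2p + 6 vanishes at p ∈ {-3}; B'(q) = 12(q - 3)(q - 2)(q + 4) vanishes at q ∈ {-4, 2, 3}.
Local minima of A (where A''>0): A(-3)=-9. Local minima of B: B(-4)=-1472, B(3)=243.
So the global minimum of L is A(-3) + B(-4) + 5 = -9 − 1472 + 5 = -1476, attained at (-3, -4).

(-3, -4)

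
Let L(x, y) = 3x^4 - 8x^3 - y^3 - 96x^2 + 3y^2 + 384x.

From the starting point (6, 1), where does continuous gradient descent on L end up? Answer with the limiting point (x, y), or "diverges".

L is separable, so gradient descent decouples: x follows -∂L/∂x, y follows -∂L/∂y.
∂L/∂x = 12(x - 4)(x - 2)(x + 4); at x=6 this is 960, so x decreases.
∂L/∂y = -3y(y - 2); at y=1 this is 3, so y decreases.
x converges to its nearest critical value 4 (a local min of the x-part); y converges to 0. The iterate converges to (4, 0).

(4, 0)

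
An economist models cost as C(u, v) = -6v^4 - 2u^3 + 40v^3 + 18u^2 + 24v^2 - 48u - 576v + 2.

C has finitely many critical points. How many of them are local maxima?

2

C separates as a function of u plus a function of v, so ∇C=0 decouples.
∂C/∂u = -6(u - 4)(u - 2) = 0 at u ∈ {2, 4}; ∂C/∂v = -24(v - 4)(v - 3)(v + 2) = 0 at v ∈ {-2, 3, 4}.
The Hessian is diagonal: diag(C_uu, C_vv). Second derivatives: C_uu(2)=12, C_uu(4)=-12; C_vv(-2)=-720, C_vv(3)=120, C_vv(4)=-144.
Local maxima occur where both diagonal entries negative: (4, -2), (4, 4). Count: 2.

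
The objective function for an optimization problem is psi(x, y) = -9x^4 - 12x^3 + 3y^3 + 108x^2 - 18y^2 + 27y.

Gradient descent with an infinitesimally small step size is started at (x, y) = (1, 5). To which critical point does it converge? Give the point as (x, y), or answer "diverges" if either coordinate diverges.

(0, 3)

psi is separable, so gradient descent decouples: x follows -∂psi/∂x, y follows -∂psi/∂y.
∂psi/∂x = -36x(x - 2)(x + 3); at x=1 this is 144, so x decreases.
∂psi/∂y = 9(y - 3)(y - 1); at y=5 this is 72, so y decreases.
x converges to its nearest critical value 0 (a local min of the x-part); y converges to 3. The iterate converges to (0, 3).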